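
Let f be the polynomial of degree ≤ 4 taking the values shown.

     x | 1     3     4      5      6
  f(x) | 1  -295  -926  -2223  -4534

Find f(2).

Write f(x) = ax^4 + bx^3 + cx^2 + dx + e. Substituting each data point gives a linear system:
  a + b + c + d + e = 1
  81a + 27b + 9c + 3d + e = -295
  256a + 64b + 16c + 4d + e = -926
  625a + 125b + 25c + 5d + e = -2223
  1296a + 216b + 36c + 6d + e = -4534
Solving the system yields a = -3, b = -4, c = 6, d = 0, e = 2.
So f(x) = -3x⁴ - 4x³ + 6x² + 2.
Then f(2) = -54.

-54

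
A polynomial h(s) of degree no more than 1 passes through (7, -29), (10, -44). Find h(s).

Using the Lagrange interpolation formula with nodes 7, 10:
  L_0(s) = (s - 10) / -3
  L_1(s) = (s - 7) / 3
Then h(s) = -29·L_0(s) - 44·L_1(s).
Expanding and collecting terms gives h(s) = -5s + 6.
Check: h(10) = -44. ✓

h(s) = -5s + 6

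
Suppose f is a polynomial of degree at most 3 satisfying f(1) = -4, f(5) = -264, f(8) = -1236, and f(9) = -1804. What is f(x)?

f(x) = -3x^3 + 5x^2 - 2x - 4

Using the Lagrange interpolation formula with nodes 1, 5, 8, 9:
  L_0(x) = (x - 5)(x - 8)(x - 9) / -224
  L_1(x) = (x - 1)(x - 8)(x - 9) / 48
  L_2(x) = (x - 1)(x - 5)(x - 9) / -21
  L_3(x) = (x - 1)(x - 5)(x - 8) / 32
Then f(x) = -4·L_0(x) - 264·L_1(x) - 1236·L_2(x) - 1804·L_3(x).
Expanding and collecting terms gives f(x) = -3x³ + 5x² - 2x - 4.
Check: f(9) = -1804. ✓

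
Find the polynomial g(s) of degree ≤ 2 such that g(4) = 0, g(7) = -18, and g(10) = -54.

g(s) = -s^2 + 5s - 4

Using the Lagrange interpolation formula with nodes 4, 7, 10:
  L_0(s) = (s - 7)(s - 10) / 18
  L_1(s) = (s - 4)(s - 10) / -9
  L_2(s) = (s - 4)(s - 7) / 18
Then g(s) = 0·L_0(s) - 18·L_1(s) - 54·L_2(s).
Expanding and collecting terms gives g(s) = -s^2 + 5s - 4.
Check: g(4) = 0. ✓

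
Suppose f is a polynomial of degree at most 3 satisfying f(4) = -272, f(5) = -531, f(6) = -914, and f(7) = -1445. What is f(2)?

-30

Write f(u) = au^3 + bu^2 + cu + d. Substituting each data point gives a linear system:
  64a + 16b + 4c + d = -272
  125a + 25b + 5c + d = -531
  216a + 36b + 6c + d = -914
  343a + 49b + 7c + d = -1445
Solving the system yields a = -4, b = -2, c = 3, d = 4.
So f(u) = -4u^3 - 2u^2 + 3u + 4.
Then f(2) = -30.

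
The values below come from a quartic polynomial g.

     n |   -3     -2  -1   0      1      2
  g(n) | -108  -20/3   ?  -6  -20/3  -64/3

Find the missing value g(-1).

8/3

The 5 known points determine the degree-4 polynomial uniquely.
Write g(n) = an^4 + bn^3 + cn^2 + dn + e. Substituting each data point gives a linear system:
  81a - 27b + 9c - 3d + e = -108
  16a - 8b + 4c - 2d + e = -20/3
  e = -6
  a + b + c + d + e = -20/3
  16a + 8b + 4c + 2d + e = -64/3
Solving the system yields a = -2, b = 1/3, c = 6, d = -5, e = -6.
So g(n) = -2n^4 + (1/3)n^3 + 6n^2 - 5n - 6.
Then g(-1) = 8/3.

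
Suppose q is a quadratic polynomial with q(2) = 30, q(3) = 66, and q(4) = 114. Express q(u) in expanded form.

q(u) = 6u^2 + 6u - 6

Write q(u) = au^2 + bu + c. Substituting each data point gives a linear system:
  4a + 2b + c = 30
  9a + 3b + c = 66
  16a + 4b + c = 114
Solving the system yields a = 6, b = 6, c = -6.
So q(u) = 6u^2 + 6u - 6.
Check: q(4) = 114. ✓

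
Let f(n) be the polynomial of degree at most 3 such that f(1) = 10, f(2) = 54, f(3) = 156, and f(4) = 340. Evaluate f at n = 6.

Forward differences of the values at n = 1, 2, 3, 4:
  f  : 10  54  156  340
  Δ  : 44  102  184
  Δ^2: 58  82
  Δ^3: 24
The third differences are constant, confirming degree 3.
Interpolating (Newton forward form) and evaluating at n = 6 gives f(6) = 1050.

1050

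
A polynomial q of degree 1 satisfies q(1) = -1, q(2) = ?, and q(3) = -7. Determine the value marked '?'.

-4

On equispaced nodes a degree-1 polynomial has vanishing second forward difference, so
  q(1) - 2·q(2) + q(3) = 0.
Substituting the known values and solving for q(2):
  -2·q(2) = 8
  q(2) = -4.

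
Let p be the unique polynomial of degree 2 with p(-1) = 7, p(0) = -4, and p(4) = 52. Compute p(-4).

100

Write p(u) = au^2 + bu + c. Substituting each data point gives a linear system:
  a - b + c = 7
  c = -4
  16a + 4b + c = 52
Solving the system yields a = 5, b = -6, c = -4.
So p(u) = 5u^2 - 6u - 4.
Then p(-4) = 100.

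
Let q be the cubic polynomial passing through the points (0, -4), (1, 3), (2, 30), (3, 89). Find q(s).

q(s) = 2s^3 + 4s^2 + s - 4

Using the Lagrange interpolation formula with nodes 0, 1, 2, 3:
  L_0(s) = (s - 1)(s - 2)(s - 3) / -6
  L_1(s) = s(s - 2)(s - 3) / 2
  L_2(s) = s(s - 1)(s - 3) / -2
  L_3(s) = s(s - 1)(s - 2) / 6
Then q(s) = -4·L_0(s) + 3·L_1(s) + 30·L_2(s) + 89·L_3(s).
Expanding and collecting terms gives q(s) = 2s³ + 4s² + s - 4.
Check: q(0) = -4. ✓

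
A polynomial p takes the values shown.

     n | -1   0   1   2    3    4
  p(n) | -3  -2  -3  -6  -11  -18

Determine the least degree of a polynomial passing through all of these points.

Forward differences of the values at n = -1, 0, 1, 2, 3, 4:
  p  : -3  -2  -3  -6  -11  -18
  Δ  : 1  -1  -3  -5  -7
  Δ^2: -2  -2  -2  -2
  Δ^3: 0  0  0
  Δ^4: 0  0
  Δ^5: 0
The second differences are constant (-2) and nonzero, while all higher differences vanish, so the minimal degree is 2.

2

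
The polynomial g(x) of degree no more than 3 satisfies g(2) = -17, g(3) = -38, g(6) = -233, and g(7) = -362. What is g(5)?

-140

Write g(x) = ax^3 + bx^2 + cx + d. Substituting each data point gives a linear system:
  8a + 4b + 2c + d = -17
  27a + 9b + 3c + d = -38
  216a + 36b + 6c + d = -233
  343a + 49b + 7c + d = -362
Solving the system yields a = -1, b = 0, c = -2, d = -5.
So g(x) = -x³ - 2x - 5.
Then g(5) = -140.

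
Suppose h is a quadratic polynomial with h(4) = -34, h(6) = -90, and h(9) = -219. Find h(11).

-335

Write h(n) = an^2 + bn + c. Substituting each data point gives a linear system:
  16a + 4b + c = -34
  36a + 6b + c = -90
  81a + 9b + c = -219
Solving the system yields a = -3, b = 2, c = 6.
So h(n) = -3n² + 2n + 6.
Then h(11) = -335.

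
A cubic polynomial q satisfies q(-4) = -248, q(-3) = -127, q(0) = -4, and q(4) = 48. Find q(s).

q(s) = 2s^3 - 6s^2 + 5s - 4

Using the Lagrange interpolation formula with nodes -4, -3, 0, 4:
  L_0(s) = (s + 3)s(s - 4) / -32
  L_1(s) = (s + 4)s(s - 4) / 21
  L_2(s) = (s + 4)(s + 3)(s - 4) / -48
  L_3(s) = (s + 4)(s + 3)s / 224
Then q(s) = -248·L_0(s) - 127·L_1(s) - 4·L_2(s) + 48·L_3(s).
Expanding and collecting terms gives q(s) = 2s³ - 6s² + 5s - 4.
Check: q(-3) = -127. ✓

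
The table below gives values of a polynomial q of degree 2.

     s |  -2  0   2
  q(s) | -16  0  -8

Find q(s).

Using the Lagrange interpolation formula with nodes -2, 0, 2:
  L_0(s) = s(s - 2) / 8
  L_1(s) = (s + 2)(s - 2) / -4
  L_2(s) = (s + 2)s / 8
Then q(s) = -16·L_0(s) + 0·L_1(s) - 8·L_2(s).
Expanding and collecting terms gives q(s) = -3s^2 + 2s.
Check: q(2) = -8. ✓

q(s) = -3s^2 + 2s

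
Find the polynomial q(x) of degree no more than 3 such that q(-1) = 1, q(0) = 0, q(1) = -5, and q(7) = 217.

Write q(x) = ax^3 + bx^2 + cx + d. Substituting each data point gives a linear system:
  -a + b - c + d = 1
  d = 0
  a + b + c + d = -5
  343a + 49b + 7c + d = 217
Solving the system yields a = 1, b = -2, c = -4, d = 0.
So q(x) = x^3 - 2x^2 - 4x.
Check: q(-1) = 1. ✓

q(x) = x^3 - 2x^2 - 4x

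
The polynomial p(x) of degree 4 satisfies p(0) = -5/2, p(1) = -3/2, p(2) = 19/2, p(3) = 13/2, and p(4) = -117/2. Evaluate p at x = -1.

13/2

Using the Lagrange interpolation formula with nodes 0, 1, 2, 3, 4:
  L_0(x) = (x - 1)(x - 2)(x - 3)(x - 4) / 24
  L_1(x) = x(x - 2)(x - 3)(x - 4) / -6
  L_2(x) = x(x - 1)(x - 3)(x - 4) / 4
  L_3(x) = x(x - 1)(x - 2)(x - 4) / -6
  L_4(x) = x(x - 1)(x - 2)(x - 3) / 24
Then p(x) = -5/2·L_0(x) - 3/2·L_1(x) + 19/2·L_2(x) + 13/2·L_3(x) - 117/2·L_4(x).
Expanding and collecting terms gives p(x) = -x⁴ + 2x³ + 6x² - 6x - 5/2.
Evaluating at x = -1: p(-1) = 13/2.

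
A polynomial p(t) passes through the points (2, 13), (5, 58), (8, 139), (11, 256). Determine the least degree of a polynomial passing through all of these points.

2

Forward differences of the values at t = 2, 5, 8, 11:
  p  : 13  58  139  256
  Δ  : 45  81  117
  Δ^2: 36  36
  Δ^3: 0
The second differences are constant (36) and nonzero, while all higher differences vanish, so the minimal degree is 2.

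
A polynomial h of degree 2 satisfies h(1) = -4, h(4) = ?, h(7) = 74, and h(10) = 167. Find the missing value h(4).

17

On equispaced nodes a degree-2 polynomial has vanishing third forward difference, so
  - h(1) + 3·h(4) - 3·h(7) + h(10) = 0.
Substituting the known values and solving for h(4):
  3·h(4) = 51
  h(4) = 17.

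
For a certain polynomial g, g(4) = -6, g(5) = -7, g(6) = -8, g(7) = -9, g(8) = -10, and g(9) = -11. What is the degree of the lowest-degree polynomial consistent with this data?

Forward differences of the values at x = 4, 5, 6, 7, 8, 9:
  g  : -6  -7  -8  -9  -10  -11
  Δ  : -1  -1  -1  -1  -1
  Δ^2: 0  0  0  0
  Δ^3: 0  0  0
  Δ^4: 0  0
  Δ^5: 0
The first differences are constant (-1) and nonzero, while all higher differences vanish, so the minimal degree is 1.

1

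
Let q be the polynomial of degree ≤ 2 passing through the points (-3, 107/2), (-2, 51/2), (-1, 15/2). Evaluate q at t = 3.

71/2

Write q(t) = at^2 + bt + c. Substituting each data point gives a linear system:
  9a - 3b + c = 107/2
  4a - 2b + c = 51/2
  a - b + c = 15/2
Solving the system yields a = 5, b = -3, c = -1/2.
So q(t) = 5t^2 - 3t - 1/2.
Then q(3) = 71/2.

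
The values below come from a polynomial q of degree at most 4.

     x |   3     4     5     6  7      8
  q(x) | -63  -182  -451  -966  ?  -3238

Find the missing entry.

-1847

The 5 known points determine the degree-4 polynomial uniquely.
Write q(x) = ax^4 + bx^3 + cx^2 + dx + e. Substituting each data point gives a linear system:
  81a + 27b + 9c + 3d + e = -63
  256a + 64b + 16c + 4d + e = -182
  625a + 125b + 25c + 5d + e = -451
  1296a + 216b + 36c + 6d + e = -966
  4096a + 512b + 64c + 8d + e = -3238
Solving the system yields a = -1, b = 2, c = -2, d = -4, e = -6.
So q(x) = -x⁴ + 2x³ - 2x² - 4x - 6.
Then q(7) = -1847.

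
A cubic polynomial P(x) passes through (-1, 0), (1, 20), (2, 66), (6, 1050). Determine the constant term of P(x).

6

Write P(x) = ax^3 + bx^2 + cx + d. Substituting each data point gives a linear system:
  -a + b - c + d = 0
  a + b + c + d = 20
  8a + 4b + 2c + d = 66
  216a + 36b + 6c + d = 1050
Solving the system yields a = 4, b = 4, c = 6, d = 6.
So P(x) = 4x³ + 4x² + 6x + 6.
The constant term is 6.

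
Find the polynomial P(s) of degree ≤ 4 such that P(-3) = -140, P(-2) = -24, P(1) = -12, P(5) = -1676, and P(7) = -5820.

Write P(s) = as^4 + bs^3 + cs^2 + ds + e. Substituting each data point gives a linear system:
  81a - 27b + 9c - 3d + e = -140
  16a - 8b + 4c - 2d + e = -24
  a + b + c + d + e = -12
  625a + 125b + 25c + 5d + e = -1676
  2401a + 343b + 49c + 7d + e = -5820
Solving the system yields a = -2, b = -2, c = -6, d = -6, e = 4.
So P(s) = -2s⁴ - 2s³ - 6s² - 6s + 4.
Check: P(7) = -5820. ✓

P(s) = -2s^4 - 2s^3 - 6s^2 - 6s + 4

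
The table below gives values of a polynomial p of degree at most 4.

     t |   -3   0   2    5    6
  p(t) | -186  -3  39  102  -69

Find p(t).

p(t) = -t^4 + 5t^3 + 4t^2 + t - 3

Write p(t) = at^4 + bt^3 + ct^2 + dt + e. Substituting each data point gives a linear system:
  81a - 27b + 9c - 3d + e = -186
  e = -3
  16a + 8b + 4c + 2d + e = 39
  625a + 125b + 25c + 5d + e = 102
  1296a + 216b + 36c + 6d + e = -69
Solving the system yields a = -1, b = 5, c = 4, d = 1, e = -3.
So p(t) = -t^4 + 5t^3 + 4t^2 + t - 3.
Check: p(2) = 39. ✓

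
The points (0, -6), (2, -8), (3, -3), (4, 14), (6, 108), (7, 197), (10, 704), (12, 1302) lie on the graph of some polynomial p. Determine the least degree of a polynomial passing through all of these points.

3

Divided differences on the nodes 0, 2, 3, 4, 6, 7, 10, 12:
  order 0: -6  -8  -3  14  108  197  704  1302
  order 1: -1  5  17  47  89  169  299
  order 2: 2  6  10  14  20  26
  order 3: 1  1  1  1  1
  order 4: 0  0  0  0
  order 5: 0  0  0
  order 6: 0  0
  order 7: 0
The order-3 divided differences are all 1 (nonzero) and every higher order vanishes, so the data lies on a polynomial of degree exactly 3.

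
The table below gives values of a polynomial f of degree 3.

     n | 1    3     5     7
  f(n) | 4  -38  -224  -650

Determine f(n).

f(n) = -2n^3 + 5n + 1

Write f(n) = an^3 + bn^2 + cn + d. Substituting each data point gives a linear system:
  a + b + c + d = 4
  27a + 9b + 3c + d = -38
  125a + 25b + 5c + d = -224
  343a + 49b + 7c + d = -650
Solving the system yields a = -2, b = 0, c = 5, d = 1.
So f(n) = -2n^3 + 5n + 1.
Check: f(1) = 4. ✓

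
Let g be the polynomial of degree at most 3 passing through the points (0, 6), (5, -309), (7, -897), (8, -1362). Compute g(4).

-150

Using the Lagrange interpolation formula with nodes 0, 5, 7, 8:
  L_0(t) = (t - 5)(t - 7)(t - 8) / -280
  L_1(t) = t(t - 7)(t - 8) / 30
  L_2(t) = t(t - 5)(t - 8) / -14
  L_3(t) = t(t - 5)(t - 7) / 24
Then g(t) = 6·L_0(t) - 309·L_1(t) - 897·L_2(t) - 1362·L_3(t).
Expanding and collecting terms gives g(t) = -3t³ + 3t² - 3t + 6.
Evaluating at t = 4: g(4) = -150.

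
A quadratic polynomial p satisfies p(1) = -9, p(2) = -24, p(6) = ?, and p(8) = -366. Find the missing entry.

-204

The 3 known points determine the degree-2 polynomial uniquely.
Write p(n) = an^2 + bn + c. Substituting each data point gives a linear system:
  a + b + c = -9
  4a + 2b + c = -24
  64a + 8b + c = -366
Solving the system yields a = -6, b = 3, c = -6.
So p(n) = -6n² + 3n - 6.
Then p(6) = -204.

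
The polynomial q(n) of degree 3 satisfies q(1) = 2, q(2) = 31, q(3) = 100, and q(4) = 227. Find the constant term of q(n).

Write q(n) = an^3 + bn^2 + cn + d. Substituting each data point gives a linear system:
  a + b + c + d = 2
  8a + 4b + 2c + d = 31
  27a + 9b + 3c + d = 100
  64a + 16b + 4c + d = 227
Solving the system yields a = 3, b = 2, c = 2, d = -5.
So q(n) = 3n^3 + 2n^2 + 2n - 5.
The constant term is -5.

-5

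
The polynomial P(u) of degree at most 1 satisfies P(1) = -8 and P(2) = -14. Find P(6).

Write P(u) = au + b. Substituting each data point gives a linear system:
  a + b = -8
  2a + b = -14
Solving the system yields a = -6, b = -2.
So P(u) = -6u - 2.
Then P(6) = -38.

-38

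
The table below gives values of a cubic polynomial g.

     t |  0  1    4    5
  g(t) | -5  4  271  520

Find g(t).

Using the Lagrange interpolation formula with nodes 0, 1, 4, 5:
  L_0(t) = (t - 1)(t - 4)(t - 5) / -20
  L_1(t) = t(t - 4)(t - 5) / 12
  L_2(t) = t(t - 1)(t - 5) / -12
  L_3(t) = t(t - 1)(t - 4) / 20
Then g(t) = -5·L_0(t) + 4·L_1(t) + 271·L_2(t) + 520·L_3(t).
Expanding and collecting terms gives g(t) = 4t³ + 5t - 5.
Check: g(0) = -5. ✓

g(t) = 4t^3 + 5t - 5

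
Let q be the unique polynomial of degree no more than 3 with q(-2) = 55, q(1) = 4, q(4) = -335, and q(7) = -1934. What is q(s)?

Write q(s) = as^3 + bs^2 + cs + d. Substituting each data point gives a linear system:
  -8a + 4b - 2c + d = 55
  a + b + c + d = 4
  64a + 16b + 4c + d = -335
  343a + 49b + 7c + d = -1934
Solving the system yields a = -6, b = 2, c = 3, d = 5.
So q(s) = -6s³ + 2s² + 3s + 5.
Check: q(7) = -1934. ✓

q(s) = -6s^3 + 2s^2 + 3s + 5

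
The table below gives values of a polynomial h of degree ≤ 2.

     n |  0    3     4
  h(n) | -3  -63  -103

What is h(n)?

Write h(n) = an^2 + bn + c. Substituting each data point gives a linear system:
  c = -3
  9a + 3b + c = -63
  16a + 4b + c = -103
Solving the system yields a = -5, b = -5, c = -3.
So h(n) = -5n^2 - 5n - 3.
Check: h(3) = -63. ✓

h(n) = -5n^2 - 5n - 3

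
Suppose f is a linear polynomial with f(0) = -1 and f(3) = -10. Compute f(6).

Using the Lagrange interpolation formula with nodes 0, 3:
  L_0(x) = (x - 3) / -3
  L_1(x) = x / 3
Then f(x) = -1·L_0(x) - 10·L_1(x).
Expanding and collecting terms gives f(x) = -3x - 1.
Evaluating at x = 6: f(6) = -19.

-19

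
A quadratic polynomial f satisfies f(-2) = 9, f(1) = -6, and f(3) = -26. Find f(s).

f(s) = -s^2 - 6s + 1

Using the Lagrange interpolation formula with nodes -2, 1, 3:
  L_0(s) = (s - 1)(s - 3) / 15
  L_1(s) = (s + 2)(s - 3) / -6
  L_2(s) = (s + 2)(s - 1) / 10
Then f(s) = 9·L_0(s) - 6·L_1(s) - 26·L_2(s).
Expanding and collecting terms gives f(s) = -s^2 - 6s + 1.
Check: f(-2) = 9. ✓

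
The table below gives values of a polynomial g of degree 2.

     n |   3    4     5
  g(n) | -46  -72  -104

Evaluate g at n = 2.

-26

Using the Lagrange interpolation formula with nodes 3, 4, 5:
  L_0(n) = (n - 4)(n - 5) / 2
  L_1(n) = (n - 3)(n - 5) / -1
  L_2(n) = (n - 3)(n - 4) / 2
Then g(n) = -46·L_0(n) - 72·L_1(n) - 104·L_2(n).
Expanding and collecting terms gives g(n) = -3n^2 - 5n - 4.
Evaluating at n = 2: g(2) = -26.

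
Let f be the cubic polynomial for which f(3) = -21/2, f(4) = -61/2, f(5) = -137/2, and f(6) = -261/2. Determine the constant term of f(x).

3/2

Write f(x) = ax^3 + bx^2 + cx + d. Substituting each data point gives a linear system:
  27a + 9b + 3c + d = -21/2
  64a + 16b + 4c + d = -61/2
  125a + 25b + 5c + d = -137/2
  216a + 36b + 6c + d = -261/2
Solving the system yields a = -1, b = 3, c = -4, d = 3/2.
So f(x) = -x³ + 3x² - 4x + 3/2.
The constant term is 3/2.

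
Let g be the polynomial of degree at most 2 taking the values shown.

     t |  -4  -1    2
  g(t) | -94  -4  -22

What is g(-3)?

-52

Using the Lagrange interpolation formula with nodes -4, -1, 2:
  L_0(t) = (t + 1)(t - 2) / 18
  L_1(t) = (t + 4)(t - 2) / -9
  L_2(t) = (t + 4)(t + 1) / 18
Then g(t) = -94·L_0(t) - 4·L_1(t) - 22·L_2(t).
Expanding and collecting terms gives g(t) = -6t^2 + 2.
Evaluating at t = -3: g(-3) = -52.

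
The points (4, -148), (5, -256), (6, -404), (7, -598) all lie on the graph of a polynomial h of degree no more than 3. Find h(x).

Write h(x) = ax^3 + bx^2 + cx + d. Substituting each data point gives a linear system:
  64a + 16b + 4c + d = -148
  125a + 25b + 5c + d = -256
  216a + 36b + 6c + d = -404
  343a + 49b + 7c + d = -598
Solving the system yields a = -1, b = -5, c = -2, d = 4.
So h(x) = -x^3 - 5x^2 - 2x + 4.
Check: h(5) = -256. ✓

h(x) = -x^3 - 5x^2 - 2x + 4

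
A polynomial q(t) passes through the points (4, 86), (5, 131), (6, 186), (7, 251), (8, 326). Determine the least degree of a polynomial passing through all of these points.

Forward differences of the values at t = 4, 5, 6, 7, 8:
  q  : 86  131  186  251  326
  Δ  : 45  55  65  75
  Δ^2: 10  10  10
  Δ^3: 0  0
  Δ^4: 0
The second differences are constant (10) and nonzero, while all higher differences vanish, so the minimal degree is 2.

2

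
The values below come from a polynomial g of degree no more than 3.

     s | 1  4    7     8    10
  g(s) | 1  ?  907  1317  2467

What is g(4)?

The 4 known points determine the degree-3 polynomial uniquely.
Write g(s) = as^3 + bs^2 + cs + d. Substituting each data point gives a linear system:
  a + b + c + d = 1
  343a + 49b + 7c + d = 907
  512a + 64b + 8c + d = 1317
  1000a + 100b + 10c + d = 2467
Solving the system yields a = 2, b = 5, c = -3, d = -3.
So g(s) = 2s^3 + 5s^2 - 3s - 3.
Then g(4) = 193.

193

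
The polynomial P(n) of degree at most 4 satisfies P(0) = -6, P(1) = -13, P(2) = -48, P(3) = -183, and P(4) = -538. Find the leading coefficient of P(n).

-2

Write P(n) = an^4 + bn^3 + cn^2 + dn + e. Substituting each data point gives a linear system:
  e = -6
  a + b + c + d + e = -13
  16a + 8b + 4c + 2d + e = -48
  81a + 27b + 9c + 3d + e = -183
  256a + 64b + 16c + 4d + e = -538
Solving the system yields a = -2, b = 0, c = 0, d = -5, e = -6.
So P(n) = -2n^4 - 5n - 6.
The leading coefficient is -2.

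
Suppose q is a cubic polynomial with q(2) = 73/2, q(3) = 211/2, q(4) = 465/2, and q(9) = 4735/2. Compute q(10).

Write q(t) = at^3 + bt^2 + ct + d. Substituting each data point gives a linear system:
  8a + 4b + 2c + d = 73/2
  27a + 9b + 3c + d = 211/2
  64a + 16b + 4c + d = 465/2
  729a + 81b + 9c + d = 4735/2
Solving the system yields a = 3, b = 2, c = 2, d = 1/2.
So q(t) = 3t³ + 2t² + 2t + 1/2.
Then q(10) = 6441/2.

6441/2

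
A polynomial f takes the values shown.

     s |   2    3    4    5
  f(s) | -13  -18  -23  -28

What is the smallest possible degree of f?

Forward differences of the values at s = 2, 3, 4, 5:
  f  : -13  -18  -23  -28
  Δ  : -5  -5  -5
  Δ^2: 0  0
  Δ^3: 0
The first differences are constant (-5) and nonzero, while all higher differences vanish, so the minimal degree is 1.

1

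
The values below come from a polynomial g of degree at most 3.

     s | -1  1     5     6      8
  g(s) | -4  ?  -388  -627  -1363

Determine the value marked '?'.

-12

The 4 known points determine the degree-3 polynomial uniquely.
Write g(s) = as^3 + bs^2 + cs + d. Substituting each data point gives a linear system:
  -a + b - c + d = -4
  125a + 25b + 5c + d = -388
  216a + 36b + 6c + d = -627
  512a + 64b + 8c + d = -1363
Solving the system yields a = -2, b = -5, c = -2, d = -3.
So g(s) = -2s^3 - 5s^2 - 2s - 3.
Then g(1) = -12.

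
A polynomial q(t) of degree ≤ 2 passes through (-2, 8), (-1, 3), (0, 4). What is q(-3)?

19

Using the Lagrange interpolation formula with nodes -2, -1, 0:
  L_0(t) = (t + 1)t / 2
  L_1(t) = (t + 2)t / -1
  L_2(t) = (t + 2)(t + 1) / 2
Then q(t) = 8·L_0(t) + 3·L_1(t) + 4·L_2(t).
Expanding and collecting terms gives q(t) = 3t² + 4t + 4.
Evaluating at t = -3: q(-3) = 19.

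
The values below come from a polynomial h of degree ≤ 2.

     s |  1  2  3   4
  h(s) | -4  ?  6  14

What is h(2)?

0

The 3 known points determine the degree-2 polynomial uniquely.
Write h(s) = as^2 + bs + c. Substituting each data point gives a linear system:
  a + b + c = -4
  9a + 3b + c = 6
  16a + 4b + c = 14
Solving the system yields a = 1, b = 1, c = -6.
So h(s) = s² + s - 6.
Then h(2) = 0.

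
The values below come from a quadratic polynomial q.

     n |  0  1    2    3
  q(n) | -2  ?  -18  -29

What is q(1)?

-9

The 3 known points determine the degree-2 polynomial uniquely.
Write q(n) = an^2 + bn + c. Substituting each data point gives a linear system:
  c = -2
  4a + 2b + c = -18
  9a + 3b + c = -29
Solving the system yields a = -1, b = -6, c = -2.
So q(n) = -n^2 - 6n - 2.
Then q(1) = -9.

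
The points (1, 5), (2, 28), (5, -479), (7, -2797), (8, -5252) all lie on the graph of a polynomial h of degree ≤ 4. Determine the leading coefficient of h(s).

Write h(s) = as^4 + bs^3 + cs^2 + ds + e. Substituting each data point gives a linear system:
  a + b + c + d + e = 5
  16a + 8b + 4c + 2d + e = 28
  625a + 125b + 25c + 5d + e = -479
  2401a + 343b + 49c + 7d + e = -2797
  4096a + 512b + 64c + 8d + e = -5252
Solving the system yields a = -2, b = 5, c = 6, d = 0, e = -4.
So h(s) = -2s^4 + 5s^3 + 6s^2 - 4.
The leading coefficient is -2.

-2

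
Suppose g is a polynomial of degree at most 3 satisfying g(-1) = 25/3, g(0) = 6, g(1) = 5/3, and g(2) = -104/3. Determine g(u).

Write g(u) = au^3 + bu^2 + cu + d. Substituting each data point gives a linear system:
  -a + b - c + d = 25/3
  d = 6
  a + b + c + d = 5/3
  8a + 4b + 2c + d = -104/3
Solving the system yields a = -5, b = -1, c = 5/3, d = 6.
So g(u) = -5u^3 - u^2 + (5/3)u + 6.
Check: g(1) = 5/3. ✓

g(u) = -5u^3 - u^2 + (5/3)u + 6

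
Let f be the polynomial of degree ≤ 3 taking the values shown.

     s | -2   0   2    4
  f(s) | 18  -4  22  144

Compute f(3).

Using the Lagrange interpolation formula with nodes -2, 0, 2, 4:
  L_0(s) = s(s - 2)(s - 4) / -48
  L_1(s) = (s + 2)(s - 2)(s - 4) / 16
  L_2(s) = (s + 2)s(s - 4) / -16
  L_3(s) = (s + 2)s(s - 2) / 48
Then f(s) = 18·L_0(s) - 4·L_1(s) + 22·L_2(s) + 144·L_3(s).
Expanding and collecting terms gives f(s) = s^3 + 6s^2 - 3s - 4.
Evaluating at s = 3: f(3) = 68.

68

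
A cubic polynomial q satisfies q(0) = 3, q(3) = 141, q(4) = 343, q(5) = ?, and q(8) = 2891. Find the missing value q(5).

683

The 4 known points determine the degree-3 polynomial uniquely.
Write q(x) = ax^3 + bx^2 + cx + d. Substituting each data point gives a linear system:
  d = 3
  27a + 9b + 3c + d = 141
  64a + 16b + 4c + d = 343
  512a + 64b + 8c + d = 2891
Solving the system yields a = 6, b = -3, c = 1, d = 3.
So q(x) = 6x^3 - 3x^2 + x + 3.
Then q(5) = 683.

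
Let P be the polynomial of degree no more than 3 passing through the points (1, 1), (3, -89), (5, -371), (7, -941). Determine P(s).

P(s) = -2s^3 - 6s^2 + 5s + 4

Write P(s) = as^3 + bs^2 + cs + d. Substituting each data point gives a linear system:
  a + b + c + d = 1
  27a + 9b + 3c + d = -89
  125a + 25b + 5c + d = -371
  343a + 49b + 7c + d = -941
Solving the system yields a = -2, b = -6, c = 5, d = 4.
So P(s) = -2s^3 - 6s^2 + 5s + 4.
Check: P(1) = 1. ✓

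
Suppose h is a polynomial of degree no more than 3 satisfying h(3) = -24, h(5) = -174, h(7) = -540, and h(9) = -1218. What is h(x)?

h(x) = -2x^3 + 3x^2 - x + 6

Write h(x) = ax^3 + bx^2 + cx + d. Substituting each data point gives a linear system:
  27a + 9b + 3c + d = -24
  125a + 25b + 5c + d = -174
  343a + 49b + 7c + d = -540
  729a + 81b + 9c + d = -1218
Solving the system yields a = -2, b = 3, c = -1, d = 6.
So h(x) = -2x^3 + 3x^2 - x + 6.
Check: h(5) = -174. ✓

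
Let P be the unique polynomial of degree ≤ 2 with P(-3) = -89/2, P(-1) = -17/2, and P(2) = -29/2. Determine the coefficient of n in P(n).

2

Write P(n) = an^2 + bn + c. Substituting each data point gives a linear system:
  9a - 3b + c = -89/2
  a - b + c = -17/2
  4a + 2b + c = -29/2
Solving the system yields a = -4, b = 2, c = -5/2.
So P(n) = -4n^2 + 2n - 5/2.
The coefficient of n is 2.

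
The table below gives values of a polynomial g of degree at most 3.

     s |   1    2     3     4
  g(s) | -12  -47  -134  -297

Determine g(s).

Write g(s) = as^3 + bs^2 + cs + d. Substituting each data point gives a linear system:
  a + b + c + d = -12
  8a + 4b + 2c + d = -47
  27a + 9b + 3c + d = -134
  64a + 16b + 4c + d = -297
Solving the system yields a = -4, b = -2, c = -1, d = -5.
So g(s) = -4s^3 - 2s^2 - s - 5.
Check: g(3) = -134. ✓

g(s) = -4s^3 - 2s^2 - s - 5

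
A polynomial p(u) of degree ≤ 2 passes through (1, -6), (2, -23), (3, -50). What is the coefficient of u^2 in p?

-5

Write p(u) = au^2 + bu + c. Substituting each data point gives a linear system:
  a + b + c = -6
  4a + 2b + c = -23
  9a + 3b + c = -50
Solving the system yields a = -5, b = -2, c = 1.
So p(u) = -5u^2 - 2u + 1.
The leading coefficient is -5.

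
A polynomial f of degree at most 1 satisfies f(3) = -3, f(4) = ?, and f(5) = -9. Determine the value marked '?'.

On equispaced nodes a degree-1 polynomial has vanishing second forward difference, so
  f(3) - 2·f(4) + f(5) = 0.
Substituting the known values and solving for f(4):
  -2·f(4) = 12
  f(4) = -6.

-6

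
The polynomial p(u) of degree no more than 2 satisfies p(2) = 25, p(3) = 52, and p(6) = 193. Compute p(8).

Using the Lagrange interpolation formula with nodes 2, 3, 6:
  L_0(u) = (u - 3)(u - 6) / 4
  L_1(u) = (u - 2)(u - 6) / -3
  L_2(u) = (u - 2)(u - 3) / 12
Then p(u) = 25·L_0(u) + 52·L_1(u) + 193·L_2(u).
Expanding and collecting terms gives p(u) = 5u^2 + 2u + 1.
Evaluating at u = 8: p(8) = 337.

337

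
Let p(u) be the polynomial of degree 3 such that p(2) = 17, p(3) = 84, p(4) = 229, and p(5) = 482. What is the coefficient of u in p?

Write p(u) = au^3 + bu^2 + cu + d. Substituting each data point gives a linear system:
  8a + 4b + 2c + d = 17
  27a + 9b + 3c + d = 84
  64a + 16b + 4c + d = 229
  125a + 25b + 5c + d = 482
Solving the system yields a = 5, b = -6, c = 2, d = -3.
So p(u) = 5u^3 - 6u^2 + 2u - 3.
The coefficient of u is 2.

2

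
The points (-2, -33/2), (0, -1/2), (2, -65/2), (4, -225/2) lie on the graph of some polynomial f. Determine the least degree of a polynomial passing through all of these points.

Forward differences of the values at u = -2, 0, 2, 4:
  f  : -33/2  -1/2  -65/2  -225/2
  Δ  : 16  -32  -80
  Δ^2: -48  -48
  Δ^3: 0
The second differences are constant (-48) and nonzero, while all higher differences vanish, so the minimal degree is 2.

2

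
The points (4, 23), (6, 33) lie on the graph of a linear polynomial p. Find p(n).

Write p(n) = an + b. Substituting each data point gives a linear system:
  4a + b = 23
  6a + b = 33
Solving the system yields a = 5, b = 3.
So p(n) = 5n + 3.
Check: p(4) = 23. ✓

p(n) = 5n + 3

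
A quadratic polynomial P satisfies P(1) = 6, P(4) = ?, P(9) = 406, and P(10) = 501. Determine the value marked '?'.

81

The 3 known points determine the degree-2 polynomial uniquely.
Write P(x) = ax^2 + bx + c. Substituting each data point gives a linear system:
  a + b + c = 6
  81a + 9b + c = 406
  100a + 10b + c = 501
Solving the system yields a = 5, b = 0, c = 1.
So P(x) = 5x^2 + 1.
Then P(4) = 81.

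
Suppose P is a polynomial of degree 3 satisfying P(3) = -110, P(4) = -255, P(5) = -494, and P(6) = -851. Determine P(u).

P(u) = -4u^3 + u^2 - 4u + 1

Write P(u) = au^3 + bu^2 + cu + d. Substituting each data point gives a linear system:
  27a + 9b + 3c + d = -110
  64a + 16b + 4c + d = -255
  125a + 25b + 5c + d = -494
  216a + 36b + 6c + d = -851
Solving the system yields a = -4, b = 1, c = -4, d = 1.
So P(u) = -4u^3 + u^2 - 4u + 1.
Check: P(5) = -494. ✓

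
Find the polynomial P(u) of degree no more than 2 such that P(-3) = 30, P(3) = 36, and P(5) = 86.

P(u) = 3u^2 + u + 6

Write P(u) = au^2 + bu + c. Substituting each data point gives a linear system:
  9a - 3b + c = 30
  9a + 3b + c = 36
  25a + 5b + c = 86
Solving the system yields a = 3, b = 1, c = 6.
So P(u) = 3u² + u + 6.
Check: P(5) = 86. ✓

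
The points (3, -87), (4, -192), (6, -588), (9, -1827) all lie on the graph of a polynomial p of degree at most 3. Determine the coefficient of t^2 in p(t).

-5

Write p(t) = at^3 + bt^2 + ct + d. Substituting each data point gives a linear system:
  27a + 9b + 3c + d = -87
  64a + 16b + 4c + d = -192
  216a + 36b + 6c + d = -588
  729a + 81b + 9c + d = -1827
Solving the system yields a = -2, b = -5, c = 4, d = 0.
So p(t) = -2t³ - 5t² + 4t.
The coefficient of t^2 is -5.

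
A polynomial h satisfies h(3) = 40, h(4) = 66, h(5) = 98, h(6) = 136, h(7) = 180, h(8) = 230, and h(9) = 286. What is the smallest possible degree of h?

Forward differences of the values at u = 3, 4, 5, 6, 7, 8, 9:
  h  : 40  66  98  136  180  230  286
  Δ  : 26  32  38  44  50  56
  Δ^2: 6  6  6  6  6
  Δ^3: 0  0  0  0
  Δ^4: 0  0  0
  Δ^5: 0  0
  Δ^6: 0
The second differences are constant (6) and nonzero, while all higher differences vanish, so the minimal degree is 2.

2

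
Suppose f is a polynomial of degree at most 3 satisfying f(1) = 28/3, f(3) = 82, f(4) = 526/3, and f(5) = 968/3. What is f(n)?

f(n) = 2n^3 + 3n^2 - (5/3)n + 6

Write f(n) = an^3 + bn^2 + cn + d. Substituting each data point gives a linear system:
  a + b + c + d = 28/3
  27a + 9b + 3c + d = 82
  64a + 16b + 4c + d = 526/3
  125a + 25b + 5c + d = 968/3
Solving the system yields a = 2, b = 3, c = -5/3, d = 6.
So f(n) = 2n³ + 3n² - (5/3)n + 6.
Check: f(3) = 82. ✓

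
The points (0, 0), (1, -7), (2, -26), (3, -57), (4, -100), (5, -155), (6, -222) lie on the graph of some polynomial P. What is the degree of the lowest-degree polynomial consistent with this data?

Forward differences of the values at t = 0, 1, 2, 3, 4, 5, 6:
  P  : 0  -7  -26  -57  -100  -155  -222
  Δ  : -7  -19  -31  -43  -55  -67
  Δ^2: -12  -12  -12  -12  -12
  Δ^3: 0  0  0  0
  Δ^4: 0  0  0
  Δ^5: 0  0
  Δ^6: 0
The second differences are constant (-12) and nonzero, while all higher differences vanish, so the minimal degree is 2.

2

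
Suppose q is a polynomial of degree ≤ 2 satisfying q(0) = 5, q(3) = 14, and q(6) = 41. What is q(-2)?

9

Using the Lagrange interpolation formula with nodes 0, 3, 6:
  L_0(s) = (s - 3)(s - 6) / 18
  L_1(s) = s(s - 6) / -9
  L_2(s) = s(s - 3) / 18
Then q(s) = 5·L_0(s) + 14·L_1(s) + 41·L_2(s).
Expanding and collecting terms gives q(s) = s² + 5.
Evaluating at s = -2: q(-2) = 9.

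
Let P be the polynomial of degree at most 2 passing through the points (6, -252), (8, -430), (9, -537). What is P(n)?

Using the Lagrange interpolation formula with nodes 6, 8, 9:
  L_0(n) = (n - 8)(n - 9) / 6
  L_1(n) = (n - 6)(n - 9) / -2
  L_2(n) = (n - 6)(n - 8) / 3
Then P(n) = -252·L_0(n) - 430·L_1(n) - 537·L_2(n).
Expanding and collecting terms gives P(n) = -6n^2 - 5n - 6.
Check: P(8) = -430. ✓

P(n) = -6n^2 - 5n - 6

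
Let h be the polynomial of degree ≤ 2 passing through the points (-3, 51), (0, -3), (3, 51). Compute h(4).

Forward differences of the values at u = -3, 0, 3:
  h  : 51  -3  51
  Δ  : -54  54
  Δ^2: 108
The second differences are constant, confirming degree 2.
Interpolating (Newton forward form) and evaluating at u = 4 gives h(4) = 93.

93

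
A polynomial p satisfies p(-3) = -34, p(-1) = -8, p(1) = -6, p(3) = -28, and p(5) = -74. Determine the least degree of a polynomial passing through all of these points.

2

Forward differences of the values at s = -3, -1, 1, 3, 5:
  p  : -34  -8  -6  -28  -74
  Δ  : 26  2  -22  -46
  Δ^2: -24  -24  -24
  Δ^3: 0  0
  Δ^4: 0
The second differences are constant (-24) and nonzero, while all higher differences vanish, so the minimal degree is 2.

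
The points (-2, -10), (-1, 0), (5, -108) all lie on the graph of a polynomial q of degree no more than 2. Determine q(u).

q(u) = -4u^2 - 2u + 2

Write q(u) = au^2 + bu + c. Substituting each data point gives a linear system:
  4a - 2b + c = -10
  a - b + c = 0
  25a + 5b + c = -108
Solving the system yields a = -4, b = -2, c = 2.
So q(u) = -4u^2 - 2u + 2.
Check: q(5) = -108. ✓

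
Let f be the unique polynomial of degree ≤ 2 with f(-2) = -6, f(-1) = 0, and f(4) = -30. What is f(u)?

f(u) = -2u^2 + 2

Write f(u) = au^2 + bu + c. Substituting each data point gives a linear system:
  4a - 2b + c = -6
  a - b + c = 0
  16a + 4b + c = -30
Solving the system yields a = -2, b = 0, c = 2.
So f(u) = -2u^2 + 2.
Check: f(-2) = -6. ✓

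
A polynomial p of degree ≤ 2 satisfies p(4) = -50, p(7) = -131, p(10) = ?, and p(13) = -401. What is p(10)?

The 3 known points determine the degree-2 polynomial uniquely.
Write p(s) = as^2 + bs + c. Substituting each data point gives a linear system:
  16a + 4b + c = -50
  49a + 7b + c = -131
  169a + 13b + c = -401
Solving the system yields a = -2, b = -5, c = 2.
So p(s) = -2s² - 5s + 2.
Then p(10) = -248.

-248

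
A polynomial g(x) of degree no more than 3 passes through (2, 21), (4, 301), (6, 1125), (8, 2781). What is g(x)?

Write g(x) = ax^3 + bx^2 + cx + d. Substituting each data point gives a linear system:
  8a + 4b + 2c + d = 21
  64a + 16b + 4c + d = 301
  216a + 36b + 6c + d = 1125
  512a + 64b + 8c + d = 2781
Solving the system yields a = 6, b = -4, c = -4, d = -3.
So g(x) = 6x³ - 4x² - 4x - 3.
Check: g(8) = 2781. ✓

g(x) = 6x^3 - 4x^2 - 4x - 3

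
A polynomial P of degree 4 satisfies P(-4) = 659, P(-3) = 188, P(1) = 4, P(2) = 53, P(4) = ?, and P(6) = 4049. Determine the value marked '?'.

811

The 5 known points determine the degree-4 polynomial uniquely.
Write P(n) = an^4 + bn^3 + cn^2 + dn + e. Substituting each data point gives a linear system:
  256a - 64b + 16c - 4d + e = 659
  81a - 27b + 9c - 3d + e = 188
  a + b + c + d + e = 4
  16a + 8b + 4c + 2d + e = 53
  1296a + 216b + 36c + 6d + e = 4049
Solving the system yields a = 3, b = 1, c = -2, d = 3, e = -1.
So P(n) = 3n⁴ + n³ - 2n² + 3n - 1.
Then P(4) = 811.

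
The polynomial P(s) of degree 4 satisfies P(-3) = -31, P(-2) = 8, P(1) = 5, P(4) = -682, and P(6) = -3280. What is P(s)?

Using the Lagrange interpolation formula with nodes -3, -2, 1, 4, 6:
  L_0(s) = (s + 2)(s - 1)(s - 4)(s - 6) / 252
  L_1(s) = (s + 3)(s - 1)(s - 4)(s - 6) / -144
  L_2(s) = (s + 3)(s + 2)(s - 4)(s - 6) / 180
  L_3(s) = (s + 3)(s + 2)(s - 1)(s - 6) / -252
  L_4(s) = (s + 3)(s + 2)(s - 1)(s - 4) / 720
Then P(s) = -31·L_0(s) + 8·L_1(s) + 5·L_2(s) - 682·L_3(s) - 3280·L_4(s).
Expanding and collecting terms gives P(s) = -2s⁴ - 4s³ + 4s² + 5s + 2.
Check: P(1) = 5. ✓

P(s) = -2s^4 - 4s^3 + 4s^2 + 5s + 2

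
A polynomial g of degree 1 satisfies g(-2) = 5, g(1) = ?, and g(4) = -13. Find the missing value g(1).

-4

On equispaced nodes a degree-1 polynomial has vanishing second forward difference, so
  g(-2) - 2·g(1) + g(4) = 0.
Substituting the known values and solving for g(1):
  -2·g(1) = 8
  g(1) = -4.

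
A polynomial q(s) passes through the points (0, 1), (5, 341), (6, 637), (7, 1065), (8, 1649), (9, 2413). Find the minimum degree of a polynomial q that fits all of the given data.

3

Divided differences on the nodes 0, 5, 6, 7, 8, 9:
  order 0: 1  341  637  1065  1649  2413
  order 1: 68  296  428  584  764
  order 2: 38  66  78  90
  order 3: 4  4  4
  order 4: 0  0
  order 5: 0
The order-3 divided differences are all 4 (nonzero) and every higher order vanishes, so the data lies on a polynomial of degree exactly 3.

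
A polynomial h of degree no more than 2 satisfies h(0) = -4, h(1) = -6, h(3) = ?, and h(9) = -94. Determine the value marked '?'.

The 3 known points determine the degree-2 polynomial uniquely.
Write h(t) = at^2 + bt + c. Substituting each data point gives a linear system:
  c = -4
  a + b + c = -6
  81a + 9b + c = -94
Solving the system yields a = -1, b = -1, c = -4.
So h(t) = -t^2 - t - 4.
Then h(3) = -16.

-16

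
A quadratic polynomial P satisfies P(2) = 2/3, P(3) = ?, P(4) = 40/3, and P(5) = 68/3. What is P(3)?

The 3 known points determine the degree-2 polynomial uniquely.
Write P(u) = au^2 + bu + c. Substituting each data point gives a linear system:
  4a + 2b + c = 2/3
  16a + 4b + c = 40/3
  25a + 5b + c = 68/3
Solving the system yields a = 1, b = 1/3, c = -4.
So P(u) = u^2 + (1/3)u - 4.
Then P(3) = 6.

6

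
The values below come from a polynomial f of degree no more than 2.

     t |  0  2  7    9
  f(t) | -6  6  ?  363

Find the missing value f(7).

211

The 3 known points determine the degree-2 polynomial uniquely.
Write f(t) = at^2 + bt + c. Substituting each data point gives a linear system:
  c = -6
  4a + 2b + c = 6
  81a + 9b + c = 363
Solving the system yields a = 5, b = -4, c = -6.
So f(t) = 5t² - 4t - 6.
Then f(7) = 211.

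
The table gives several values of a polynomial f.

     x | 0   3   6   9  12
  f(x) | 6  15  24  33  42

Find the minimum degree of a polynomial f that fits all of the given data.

Forward differences of the values at x = 0, 3, 6, 9, 12:
  f  : 6  15  24  33  42
  Δ  : 9  9  9  9
  Δ^2: 0  0  0
  Δ^3: 0  0
  Δ^4: 0
The first differences are constant (9) and nonzero, while all higher differences vanish, so the minimal degree is 1.

1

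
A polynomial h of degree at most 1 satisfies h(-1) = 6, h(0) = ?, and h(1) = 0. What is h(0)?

On equispaced nodes a degree-1 polynomial has vanishing second forward difference, so
  h(-1) - 2·h(0) + h(1) = 0.
Substituting the known values and solving for h(0):
  -2·h(0) = -6
  h(0) = 3.

3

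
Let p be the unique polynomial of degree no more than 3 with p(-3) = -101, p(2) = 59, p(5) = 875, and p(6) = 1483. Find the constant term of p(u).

Write p(u) = au^3 + bu^2 + cu + d. Substituting each data point gives a linear system:
  -27a + 9b - 3c + d = -101
  8a + 4b + 2c + d = 59
  125a + 25b + 5c + d = 875
  216a + 36b + 6c + d = 1483
Solving the system yields a = 6, b = 6, c = -4, d = -5.
So p(u) = 6u^3 + 6u^2 - 4u - 5.
The constant term is -5.

-5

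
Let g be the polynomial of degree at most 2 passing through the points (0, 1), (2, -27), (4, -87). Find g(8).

Using the Lagrange interpolation formula with nodes 0, 2, 4:
  L_0(t) = (t - 2)(t - 4) / 8
  L_1(t) = t(t - 4) / -4
  L_2(t) = t(t - 2) / 8
Then g(t) = 1·L_0(t) - 27·L_1(t) - 87·L_2(t).
Expanding and collecting terms gives g(t) = -4t^2 - 6t + 1.
Evaluating at t = 8: g(8) = -303.

-303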